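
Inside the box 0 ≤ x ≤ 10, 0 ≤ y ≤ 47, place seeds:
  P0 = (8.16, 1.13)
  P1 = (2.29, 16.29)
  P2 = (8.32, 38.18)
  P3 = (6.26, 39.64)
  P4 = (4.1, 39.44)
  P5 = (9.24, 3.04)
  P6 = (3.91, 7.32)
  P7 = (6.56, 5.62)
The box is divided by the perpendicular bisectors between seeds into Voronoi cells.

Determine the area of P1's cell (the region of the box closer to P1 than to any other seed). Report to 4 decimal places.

1. box [0,10]×[0,47]: [(0, 0) (10, 0) (10, 47) (0, 47)]
2. ⊥bis P1·P0 via (5.225,8.71): [(0, 6.6869) (10, 10.5589) (10, 47) (0, 47)]  |A|=383.7712
3. ⊥bis P1·P2 via (5.305,27.235): [(0, 28.6964) (0, 6.6869) (10, 10.5589) (10, 25.9417)]  |A|=186.9614
4. ⊥bis P1·P3 via (4.275,27.965): [(0.0428, 28.6846) (0, 28.6918) (0, 6.6869) (10, 10.5589) (10, 25.9417)]  |A|=186.9613
5. ⊥bis P1·P4 via (3.195,27.865): [(2.9478, 27.8843) (0, 28.1148) (0, 6.6869) (10, 10.5589) (10, 25.9417)]  |A|=186.1042
6. ⊥bis P1·P5 via (5.765,9.665): [(2.9478, 27.8843) (0, 28.1148) (0, 6.6869) (0.3333, 6.8159) (10, 11.8864) (10, 25.9417)]  |A|=179.688
7. ⊥bis P1·P6 via (3.1,11.805): [(2.9478, 27.8843) (0, 28.1148) (0, 11.2451) (10, 13.0512) (10, 25.9417)]  |A|=150.8516
8. ⊥bis P1·P7 via (4.425,10.955): [(2.9478, 27.8843) (0, 28.1148) (0, 11.2451) (9.3857, 12.9402) (10, 13.186) (10, 25.9417)]  |A|=150.8101
9. canonical 6-gon: [(2.9478, 27.8843) (0, 28.1148) (0, 11.2451) (9.3857, 12.9402) (10, 13.186) (10, 25.9417)]
10. shoelace: 150.8101

Area of P1's cell: 150.8101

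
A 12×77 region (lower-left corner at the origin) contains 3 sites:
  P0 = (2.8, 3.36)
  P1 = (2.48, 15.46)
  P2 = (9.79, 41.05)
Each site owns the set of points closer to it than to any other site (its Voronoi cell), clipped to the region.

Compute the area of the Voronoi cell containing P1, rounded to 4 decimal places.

Area of P1's cell: 225.5365

1. box [0,12]×[0,77]: [(0, 0) (12, 0) (12, 77) (0, 77)]
2. ⊥bis P1·P0 via (2.64,9.41): [(0, 9.3402) (12, 9.6575) (12, 77) (0, 77)]  |A|=810.0137
3. ⊥bis P1·P2 via (6.135,28.255): [(0, 30.0075) (0, 9.3402) (12, 9.6575) (12, 26.5796)]  |A|=225.5365
4. canonical 4-gon: [(0, 30.0075) (0, 9.3402) (12, 9.6575) (12, 26.5796)]
5. shoelace: 225.5365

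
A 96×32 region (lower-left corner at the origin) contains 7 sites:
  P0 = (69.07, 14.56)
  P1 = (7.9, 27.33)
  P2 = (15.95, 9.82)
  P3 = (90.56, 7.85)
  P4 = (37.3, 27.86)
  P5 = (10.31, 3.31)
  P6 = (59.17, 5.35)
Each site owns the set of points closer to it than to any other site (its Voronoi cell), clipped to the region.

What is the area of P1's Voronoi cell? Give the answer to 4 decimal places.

1. box [0,96]×[0,32]: [(0, 0) (96, 0) (96, 32) (0, 32)]
2. ⊥bis P1·P0 via (38.485,20.945): [(0, 0) (34.1125, 0) (40.7929, 32) (0, 32)]  |A|=1198.4854
3. ⊥bis P1·P2 via (11.925,18.575): [(0, 13.0926) (40.7575, 31.8304) (40.7929, 32) (0, 32)]  |A|=388.7682
4. ⊥bis P1·P3 via (49.23,17.59): [(0, 13.0926) (40.7575, 31.8304) (40.7929, 32) (0, 32)]  |A|=388.7682
5. ⊥bis P1·P4 via (22.6,27.595): [(0, 13.0926) (22.6735, 23.5165) (22.5206, 32) (0, 32)]  |A|=309.8751
6. ⊥bis P1·P5 via (9.105,15.32): [(0, 14.4065) (3.6556, 14.7732) (22.6735, 23.5165) (22.5206, 32) (0, 32)]  |A|=307.4736
7. ⊥bis P1·P6 via (33.535,16.34): [(0, 14.4065) (3.6556, 14.7732) (22.6735, 23.5165) (22.5206, 32) (0, 32)]  |A|=307.4736
8. canonical 5-gon: [(0, 14.4065) (3.6556, 14.7732) (22.6735, 23.5165) (22.5206, 32) (0, 32)]
9. shoelace: 307.4736

Area of P1's cell: 307.4736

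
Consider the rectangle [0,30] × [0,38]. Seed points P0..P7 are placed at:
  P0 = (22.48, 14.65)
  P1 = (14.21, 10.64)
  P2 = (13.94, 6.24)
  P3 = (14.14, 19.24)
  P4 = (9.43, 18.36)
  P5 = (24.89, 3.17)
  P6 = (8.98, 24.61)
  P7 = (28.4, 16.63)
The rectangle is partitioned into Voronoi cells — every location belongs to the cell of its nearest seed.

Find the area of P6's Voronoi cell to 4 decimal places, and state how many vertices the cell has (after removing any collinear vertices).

Area of P6's cell: 323.3893 (5 vertices)

1. box [0,30]×[0,38]: [(0, 0) (30, 0) (30, 38) (0, 38)]
2. ⊥bis P6·P0 via (15.73,19.63): [(0, 0) (1.2474, 0) (29.283, 38) (0, 38)]  |A|=580.0776
3. ⊥bis P6·P1 via (11.595,17.625): [(0, 13.2841) (15.2642, 18.9987) (29.283, 38) (0, 38)]  |A|=466.842
4. ⊥bis P6·P2 via (11.46,15.425): [(0, 13.2841) (15.2642, 18.9987) (29.283, 38) (0, 38)]  |A|=466.842
5. ⊥bis P6·P3 via (11.56,21.925): [(0, 13.2841) (4.2063, 14.8589) (28.2892, 38) (0, 38)]  |A|=379.3033
6. ⊥bis P6·P4 via (9.205,21.485): [(0, 20.8222) (11.2558, 21.6327) (28.2892, 38) (0, 38)]  |A|=328.184
7. ⊥bis P6·P5 via (16.935,13.89): [(0, 20.8222) (11.2558, 21.6327) (28.2892, 38) (0, 38)]  |A|=328.184
8. ⊥bis P6·P7 via (18.69,20.62): [(0, 20.8222) (11.2558, 21.6327) (24.2283, 34.0979) (25.8317, 38) (0, 38)]  |A|=323.3893
9. canonical 5-gon: [(0, 20.8222) (11.2558, 21.6327) (24.2283, 34.0979) (25.8317, 38) (0, 38)]
10. shoelace: 323.3893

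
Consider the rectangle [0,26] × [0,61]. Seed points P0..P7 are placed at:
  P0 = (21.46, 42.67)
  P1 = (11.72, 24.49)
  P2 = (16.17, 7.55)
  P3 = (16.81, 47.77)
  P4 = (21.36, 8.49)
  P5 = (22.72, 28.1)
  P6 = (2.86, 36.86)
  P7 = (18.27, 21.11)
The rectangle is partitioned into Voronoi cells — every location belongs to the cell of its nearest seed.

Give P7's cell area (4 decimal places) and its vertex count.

Area of P7's cell: 114.9613 (5 vertices)

1. box [0,26]×[0,61]: [(0, 0) (26, 0) (26, 61) (0, 61)]
2. ⊥bis P7·P0 via (19.865,31.89): [(0, 34.8292) (0, 0) (26, 0) (26, 30.9823)]  |A|=855.5492
3. ⊥bis P7·P1 via (14.995,22.8): [(19.6984, 31.9146) (3.2295, 0) (26, 0) (26, 30.9823)]  |A|=460.9745
4. ⊥bis P7·P2 via (17.22,14.33): [(19.6984, 31.9146) (11.1123, 15.2759) (26, 12.9703) (26, 30.9823)]  |A|=190.5063
5. ⊥bis P7·P3 via (17.54,34.44): [(19.6984, 31.9146) (11.1123, 15.2759) (26, 12.9703) (26, 30.9823)]  |A|=190.5063
6. ⊥bis P7·P4 via (19.815,14.8): [(19.6984, 31.9146) (11.1123, 15.2759) (17.6338, 14.2659) (26, 16.3144) (26, 30.9823)]  |A|=176.5174
7. ⊥bis P7·P5 via (20.495,24.605): [(17.0562, 26.7943) (11.1123, 15.2759) (17.6338, 14.2659) (26, 16.3144) (26, 21.1004)]  |A|=114.9613
8. ⊥bis P7·P6 via (10.565,28.985): [(17.0562, 26.7943) (11.1123, 15.2759) (17.6338, 14.2659) (26, 16.3144) (26, 21.1004)]  |A|=114.9613
9. canonical 5-gon: [(17.0562, 26.7943) (11.1123, 15.2759) (17.6338, 14.2659) (26, 16.3144) (26, 21.1004)]
10. shoelace: 114.9613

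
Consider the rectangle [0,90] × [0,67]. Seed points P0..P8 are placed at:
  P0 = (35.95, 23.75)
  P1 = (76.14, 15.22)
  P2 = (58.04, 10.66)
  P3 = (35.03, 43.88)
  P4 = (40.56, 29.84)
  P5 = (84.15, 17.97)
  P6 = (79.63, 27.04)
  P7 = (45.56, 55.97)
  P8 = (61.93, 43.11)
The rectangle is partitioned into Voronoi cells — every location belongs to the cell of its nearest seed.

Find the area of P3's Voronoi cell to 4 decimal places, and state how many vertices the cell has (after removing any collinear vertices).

Area of P3's cell: 1233.6531 (6 vertices)

1. box [0,90]×[0,67]: [(0, 0) (90, 0) (90, 67) (0, 67)]
2. ⊥bis P3·P0 via (35.49,33.815): [(0, 32.193) (90, 36.3063) (90, 67) (0, 67)]  |A|=2947.5329
3. ⊥bis P3·P1 via (55.585,29.55): [(0, 32.193) (59.3176, 34.904) (81.6934, 67) (0, 67)]  |A|=2343.3494
4. ⊥bis P3·P2 via (46.535,27.27): [(0, 32.193) (57.4319, 34.8178) (60.9622, 37.2631) (81.6934, 67) (0, 67)]  |A|=2341.1961
5. ⊥bis P3·P4 via (37.795,36.86): [(0, 32.193) (29.3519, 33.5345) (69.3444, 49.2865) (81.6934, 67) (0, 67)]  |A|=2134.7245
6. ⊥bis P3·P5 via (59.59,30.925): [(0, 32.193) (29.3519, 33.5345) (69.2573, 49.2522) (78.619, 67) (0, 67)]  |A|=2106.8828
7. ⊥bis P3·P6 via (57.33,35.46): [(0, 32.193) (29.3519, 33.5345) (61.3637, 46.1431) (69.2388, 67) (0, 67)]  |A|=1953.5687
8. ⊥bis P3·P7 via (40.295,49.925): [(0, 32.193) (29.3519, 33.5345) (49.8458, 41.6065) (20.6904, 67) (0, 67)]  |A|=1234.9113
9. ⊥bis P3·P8 via (48.48,43.495): [(0, 32.193) (29.3519, 33.5345) (48.4098, 41.0409) (48.4605, 42.8131) (20.6904, 67) (0, 67)]  |A|=1233.6531
10. canonical 6-gon: [(0, 32.193) (29.3519, 33.5345) (48.4098, 41.0409) (48.4605, 42.8131) (20.6904, 67) (0, 67)]
11. shoelace: 1233.6531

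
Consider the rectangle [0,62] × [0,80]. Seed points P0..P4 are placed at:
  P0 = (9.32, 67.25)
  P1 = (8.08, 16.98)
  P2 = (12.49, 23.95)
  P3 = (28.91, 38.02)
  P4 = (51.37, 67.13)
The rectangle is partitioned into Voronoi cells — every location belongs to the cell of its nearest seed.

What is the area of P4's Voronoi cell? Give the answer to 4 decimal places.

Area of P4's cell: 1015.3106

1. box [0,62]×[0,80]: [(0, 0) (62, 0) (62, 80) (0, 80)]
2. ⊥bis P4·P0 via (30.345,67.19): [(30.1533, 0) (62, 0) (62, 80) (30.3816, 80)]  |A|=2538.6075
3. ⊥bis P4·P1 via (29.725,42.055): [(30.2719, 41.5829) (62, 14.1949) (62, 80) (30.3816, 80)]  |A|=1651.2795
4. ⊥bis P4·P2 via (31.93,45.54): [(30.2874, 47.019) (62, 18.4645) (62, 80) (30.3816, 80)]  |A|=1497.1288
5. ⊥bis P4·P3 via (40.14,52.575): [(30.3249, 60.1479) (62, 35.7088) (62, 80) (30.3816, 80)]  |A|=1015.3106
6. canonical 4-gon: [(30.3249, 60.1479) (62, 35.7088) (62, 80) (30.3816, 80)]
7. shoelace: 1015.3106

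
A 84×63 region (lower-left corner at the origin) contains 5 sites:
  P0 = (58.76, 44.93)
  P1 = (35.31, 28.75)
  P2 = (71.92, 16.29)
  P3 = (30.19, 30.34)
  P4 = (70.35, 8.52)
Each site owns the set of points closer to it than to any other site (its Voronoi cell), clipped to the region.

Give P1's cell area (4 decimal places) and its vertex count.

Area of P1's cell: 821.3217 (5 vertices)

1. box [0,84]×[0,63]: [(0, 0) (84, 0) (84, 63) (0, 63)]
2. ⊥bis P1·P0 via (47.035,36.84): [(0, 0) (72.4538, 0) (28.9852, 63) (0, 63)]  |A|=3195.3276
3. ⊥bis P1·P2 via (53.615,22.52): [(0, 0) (45.9504, 0) (54.7052, 25.7234) (28.9852, 63) (0, 63)]  |A|=2854.4498
4. ⊥bis P1·P3 via (32.75,29.545): [(23.5749, 0) (45.9504, 0) (54.7052, 25.7234) (38.7461, 48.8532)]  |A|=853.0692
5. ⊥bis P1·P4 via (52.83,18.635): [(23.5749, 0) (42.0713, 0) (51.5212, 16.3681) (54.7052, 25.7234) (38.7461, 48.8532)]  |A|=821.3217
6. canonical 5-gon: [(23.5749, 0) (42.0713, 0) (51.5212, 16.3681) (54.7052, 25.7234) (38.7461, 48.8532)]
7. shoelace: 821.3217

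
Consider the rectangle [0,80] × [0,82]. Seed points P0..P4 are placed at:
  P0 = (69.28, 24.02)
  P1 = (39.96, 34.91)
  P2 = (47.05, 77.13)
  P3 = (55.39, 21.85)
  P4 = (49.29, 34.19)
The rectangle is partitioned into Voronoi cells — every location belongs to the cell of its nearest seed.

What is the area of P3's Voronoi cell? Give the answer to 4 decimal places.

1. box [0,80]×[0,82]: [(0, 0) (80, 0) (80, 82) (0, 82)]
2. ⊥bis P3·P0 via (62.335,22.935): [(0, 0) (65.9181, 0) (53.1074, 82) (0, 82)]  |A|=4880.0455
3. ⊥bis P3·P1 via (47.675,28.38): [(23.6541, 0) (65.9181, 0) (59.3326, 42.1531)]  |A|=890.7795
4. ⊥bis P3·P2 via (51.22,49.49): [(23.6541, 0) (65.9181, 0) (59.3326, 42.1531)]  |A|=890.7795
5. ⊥bis P3·P4 via (52.34,28.02): [(43.7951, 23.796) (23.6541, 0) (65.9181, 0) (60.881, 32.242)]  |A|=799.571
6. canonical 4-gon: [(43.7951, 23.796) (23.6541, 0) (65.9181, 0) (60.881, 32.242)]
7. shoelace: 799.571

Area of P3's cell: 799.5710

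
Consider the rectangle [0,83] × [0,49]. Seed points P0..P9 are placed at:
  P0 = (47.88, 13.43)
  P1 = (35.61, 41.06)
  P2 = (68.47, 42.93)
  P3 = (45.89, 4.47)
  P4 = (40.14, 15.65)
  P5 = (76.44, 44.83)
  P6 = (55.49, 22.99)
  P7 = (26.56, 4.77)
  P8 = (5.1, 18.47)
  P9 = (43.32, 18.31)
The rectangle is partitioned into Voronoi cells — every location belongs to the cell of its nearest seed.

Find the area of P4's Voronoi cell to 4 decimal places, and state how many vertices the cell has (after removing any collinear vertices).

Area of P4's cell: 228.7014 (6 vertices)

1. box [0,83]×[0,49]: [(0, 0) (83, 0) (83, 49) (0, 49)]
2. ⊥bis P4·P0 via (44.01,14.54): [(0, 0) (39.8396, 0) (53.8939, 49) (0, 49)]  |A|=2296.4705
3. ⊥bis P4·P1 via (37.875,28.355): [(0, 21.6028) (0, 0) (39.8396, 0) (48.5166, 30.2521)]  |A|=1126.6635
4. ⊥bis P4·P2 via (54.305,29.29): [(0, 21.6028) (0, 0) (39.8396, 0) (48.5166, 30.2521)]  |A|=1126.6635
5. ⊥bis P4·P3 via (43.015,10.06): [(0, 21.6028) (0, 0) (23.4549, 0) (42.6749, 9.8851) (48.5166, 30.2521)]  |A|=1045.6813
6. ⊥bis P4·P5 via (58.29,30.24): [(0, 21.6028) (0, 0) (23.4549, 0) (42.6749, 9.8851) (48.5166, 30.2521)]  |A|=1045.6813
7. ⊥bis P4·P6 via (47.815,19.32): [(43.0532, 29.2782) (0, 21.6028) (0, 0) (23.4549, 0) (42.6749, 9.8851) (46.2936, 22.5017)]  |A|=1025.5923
8. ⊥bis P4·P7 via (33.35,10.21): [(43.0532, 29.2782) (21.195, 25.3814) (36.2555, 6.5835) (42.6749, 9.8851) (46.2936, 22.5017)]  |A|=329.111
9. ⊥bis P4·P8 via (22.62,17.06): [(43.0532, 29.2782) (23.3202, 25.7602) (23.0985, 23.0055) (36.2555, 6.5835) (42.6749, 9.8851) (46.2936, 22.5017)]  |A|=326.2259
10. ⊥bis P4·P9 via (41.73,16.98): [(32.9496, 27.4769) (23.3202, 25.7602) (23.0985, 23.0055) (36.2555, 6.5835) (42.6749, 9.8851) (43.949, 14.3272)]  |A|=228.7014
11. canonical 6-gon: [(32.9496, 27.4769) (23.3202, 25.7602) (23.0985, 23.0055) (36.2555, 6.5835) (42.6749, 9.8851) (43.949, 14.3272)]
12. shoelace: 228.7014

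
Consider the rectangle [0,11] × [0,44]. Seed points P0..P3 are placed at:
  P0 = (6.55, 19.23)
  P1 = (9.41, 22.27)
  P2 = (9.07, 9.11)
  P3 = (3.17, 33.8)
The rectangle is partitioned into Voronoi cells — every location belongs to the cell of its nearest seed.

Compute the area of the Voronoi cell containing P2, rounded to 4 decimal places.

1. box [0,11]×[0,44]: [(0, 0) (11, 0) (11, 44) (0, 44)]
2. ⊥bis P2·P0 via (7.81,14.17): [(0, 12.2252) (0, 0) (11, 0) (11, 14.9643)]  |A|=149.5426
3. ⊥bis P2·P1 via (9.24,15.69): [(0, 12.2252) (0, 0) (11, 0) (11, 14.9643)]  |A|=149.5426
4. ⊥bis P2·P3 via (6.12,21.455): [(0, 12.2252) (0, 0) (11, 0) (11, 14.9643)]  |A|=149.5426
5. canonical 4-gon: [(0, 12.2252) (0, 0) (11, 0) (11, 14.9643)]
6. shoelace: 149.5426

Area of P2's cell: 149.5426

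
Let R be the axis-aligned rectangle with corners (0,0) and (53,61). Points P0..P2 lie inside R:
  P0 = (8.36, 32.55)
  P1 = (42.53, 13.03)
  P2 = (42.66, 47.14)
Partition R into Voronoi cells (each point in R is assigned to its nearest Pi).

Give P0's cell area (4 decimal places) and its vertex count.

Area of P0's cell: 1346.0787 (5 vertices)

1. box [0,53]×[0,61]: [(0, 0) (53, 0) (53, 61) (0, 61)]
2. ⊥bis P0·P1 via (25.445,22.79): [(0, 0) (12.426, 0) (47.2729, 61) (0, 61)]  |A|=1820.8149
3. ⊥bis P0·P2 via (25.51,39.845): [(0, 0) (12.426, 0) (29.6406, 30.1344) (16.5114, 61) (0, 61)]  |A|=1346.0787
4. canonical 5-gon: [(0, 0) (12.426, 0) (29.6406, 30.1344) (16.5114, 61) (0, 61)]
5. shoelace: 1346.0787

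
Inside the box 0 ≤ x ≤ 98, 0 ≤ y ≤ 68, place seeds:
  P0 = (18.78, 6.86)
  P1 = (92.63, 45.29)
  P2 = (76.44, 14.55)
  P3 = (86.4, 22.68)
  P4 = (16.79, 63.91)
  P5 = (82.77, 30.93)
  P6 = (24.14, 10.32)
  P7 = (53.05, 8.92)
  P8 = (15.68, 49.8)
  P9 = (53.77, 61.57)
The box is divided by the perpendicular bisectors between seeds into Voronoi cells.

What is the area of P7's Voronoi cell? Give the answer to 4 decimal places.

Area of P7's cell: 852.2456

1. box [0,98]×[0,68]: [(0, 0) (98, 0) (98, 68) (0, 68)]
2. ⊥bis P7·P0 via (35.915,7.89): [(36.3893, 0) (98, 0) (98, 68) (32.3017, 68)]  |A|=4328.5057
3. ⊥bis P7·P1 via (72.84,27.105): [(36.3893, 0) (97.7467, 0) (35.2616, 68) (32.3017, 68)]  |A|=2186.791
4. ⊥bis P7·P2 via (64.745,11.735): [(36.3893, 0) (67.5696, 0) (56.8594, 44.4961) (35.2616, 68) (32.3017, 68)]  |A|=1515.4095
5. ⊥bis P7·P3 via (69.725,15.8): [(36.3893, 0) (67.5696, 0) (56.8594, 44.4961) (35.2616, 68) (32.3017, 68)]  |A|=1515.4095
6. ⊥bis P7·P4 via (34.92,36.415): [(34.2278, 35.9586) (36.3893, 0) (67.5696, 0) (56.8594, 44.4961) (53.2056, 48.4724)]  |A|=1170.4204
7. ⊥bis P7·P5 via (67.91,19.925): [(48.8805, 45.6204) (34.2278, 35.9586) (36.3893, 0) (67.5696, 0) (60.3004, 30.2002)]  |A|=1101.5134
8. ⊥bis P7·P6 via (38.595,9.62): [(48.8805, 45.6204) (40.0566, 39.802) (38.1291, 0) (67.5696, 0) (60.3004, 30.2002)]  |A|=957.9364
9. ⊥bis P7·P8 via (34.365,29.36): [(50.2015, 43.8367) (39.7911, 34.3202) (38.1291, 0) (67.5696, 0) (60.3004, 30.2002)]  |A|=918.9533
10. ⊥bis P7·P9 via (53.41,35.245): [(56.5966, 35.2014) (40.9886, 35.4149) (39.7911, 34.3202) (38.1291, 0) (67.5696, 0) (60.3004, 30.2002)]  |A|=852.2456
11. canonical 6-gon: [(56.5966, 35.2014) (40.9886, 35.4149) (39.7911, 34.3202) (38.1291, 0) (67.5696, 0) (60.3004, 30.2002)]
12. shoelace: 852.2456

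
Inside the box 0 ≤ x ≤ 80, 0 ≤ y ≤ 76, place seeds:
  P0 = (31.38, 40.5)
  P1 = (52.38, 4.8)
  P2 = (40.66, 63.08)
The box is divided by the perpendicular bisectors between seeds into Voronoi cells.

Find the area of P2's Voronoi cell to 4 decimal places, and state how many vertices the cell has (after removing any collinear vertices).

Area of P2's cell: 2028.1108 (5 vertices)

1. box [0,80]×[0,76]: [(0, 0) (80, 0) (80, 76) (0, 76)]
2. ⊥bis P2·P0 via (36.02,51.79): [(0, 66.5936) (80, 33.715) (80, 76) (0, 76)]  |A|=2067.657
3. ⊥bis P2·P1 via (46.52,33.94): [(0, 66.5936) (68.6325, 38.3868) (80, 40.6728) (80, 76) (0, 76)]  |A|=2028.1108
4. canonical 5-gon: [(0, 66.5936) (68.6325, 38.3868) (80, 40.6728) (80, 76) (0, 76)]
5. shoelace: 2028.1108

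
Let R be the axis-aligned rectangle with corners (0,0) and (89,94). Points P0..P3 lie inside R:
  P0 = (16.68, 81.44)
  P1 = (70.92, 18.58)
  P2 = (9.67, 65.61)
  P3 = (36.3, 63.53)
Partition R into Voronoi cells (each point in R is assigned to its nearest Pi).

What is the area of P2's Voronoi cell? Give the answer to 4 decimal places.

Area of P2's cell: 1473.0349

1. box [0,89]×[0,94]: [(0, 0) (89, 0) (89, 94) (0, 94)]
2. ⊥bis P2·P0 via (13.175,73.525): [(0, 79.3593) (0, 0) (89, 0) (89, 39.9474)]  |A|=5309.148
3. ⊥bis P2·P1 via (40.295,42.095): [(51.423, 56.5876) (0, 79.3593) (0, 0) (7.9729, 0)]  |A|=2266.0298
4. ⊥bis P2·P3 via (22.985,64.57): [(19.0705, 14.4531) (23.3331, 69.0267) (0, 79.3593) (0, 0) (7.9729, 0)]  |A|=1473.0349
5. canonical 5-gon: [(19.0705, 14.4531) (23.3331, 69.0267) (0, 79.3593) (0, 0) (7.9729, 0)]
6. shoelace: 1473.0349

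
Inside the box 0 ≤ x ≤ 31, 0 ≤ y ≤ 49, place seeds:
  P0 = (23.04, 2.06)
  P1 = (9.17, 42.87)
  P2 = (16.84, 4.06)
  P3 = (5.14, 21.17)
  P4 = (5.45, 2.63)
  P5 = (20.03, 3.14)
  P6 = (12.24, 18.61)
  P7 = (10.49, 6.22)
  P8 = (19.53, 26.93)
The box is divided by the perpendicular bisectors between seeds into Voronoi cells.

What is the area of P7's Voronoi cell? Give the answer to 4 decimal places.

Area of P7's cell: 91.4628

1. box [0,31]×[0,49]: [(0, 0) (31, 0) (31, 49) (0, 49)]
2. ⊥bis P7·P0 via (16.765,4.14): [(0, 0) (15.3927, 0) (31, 47.0845) (31, 49) (0, 49)]  |A|=1151.5687
3. ⊥bis P7·P1 via (9.83,24.545): [(0, 24.191) (0, 0) (15.3927, 0) (23.6942, 25.0443)]  |A|=479.3433
4. ⊥bis P7·P2 via (13.665,5.14): [(20.3952, 24.9255) (0, 24.191) (0, 0) (11.9166, 0)]  |A|=395.2032
5. ⊥bis P7·P3 via (7.815,13.695): [(17.7892, 17.2644) (0, 10.8983) (0, 0) (11.9166, 0)]  |A|=199.8024
6. ⊥bis P7·P4 via (7.97,4.425): [(17.7892, 17.2644) (2.6767, 11.8562) (11.1219, 0) (11.9166, 0)]  |A|=119.2844
7. ⊥bis P7·P5 via (15.26,4.68): [(17.7892, 17.2644) (2.6767, 11.8562) (11.1219, 0) (11.9166, 0)]  |A|=119.2844
8. ⊥bis P7·P6 via (11.365,12.415): [(15.9208, 11.7715) (6.255, 13.1367) (2.6767, 11.8562) (11.1219, 0) (11.9166, 0)]  |A|=91.4628
9. ⊥bis P7·P8 via (15.01,16.575): [(15.9208, 11.7715) (6.255, 13.1367) (2.6767, 11.8562) (11.1219, 0) (11.9166, 0)]  |A|=91.4628
10. canonical 5-gon: [(15.9208, 11.7715) (6.255, 13.1367) (2.6767, 11.8562) (11.1219, 0) (11.9166, 0)]
11. shoelace: 91.4628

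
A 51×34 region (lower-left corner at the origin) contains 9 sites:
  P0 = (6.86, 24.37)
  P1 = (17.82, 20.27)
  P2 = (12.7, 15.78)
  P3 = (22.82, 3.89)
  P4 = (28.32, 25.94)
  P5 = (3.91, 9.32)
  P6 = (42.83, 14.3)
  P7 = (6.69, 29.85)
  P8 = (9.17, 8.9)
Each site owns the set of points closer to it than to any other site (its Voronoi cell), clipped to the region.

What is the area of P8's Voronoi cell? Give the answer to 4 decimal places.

1. box [0,51]×[0,34]: [(0, 0) (51, 0) (51, 34) (0, 34)]
2. ⊥bis P8·P0 via (8.015,16.635): [(0, 15.4382) (0, 0) (51, 0) (51, 23.0536)]  |A|=981.54
3. ⊥bis P8·P1 via (13.495,14.585): [(10.3434, 16.9827) (0, 15.4382) (0, 0) (32.6663, 0)]  |A|=357.2218
4. ⊥bis P8·P2 via (10.935,12.34): [(27.8616, 3.6553) (3.7928, 16.0045) (0, 15.4382) (0, 0) (32.6663, 0)]  |A|=305.0031
5. ⊥bis P8·P3 via (15.995,6.395): [(17.0293, 9.2131) (3.7928, 16.0045) (0, 15.4382) (0, 0) (13.6478, 0)]  |A|=210.948
6. ⊥bis P8·P4 via (18.745,17.42): [(17.0293, 9.2131) (3.7928, 16.0045) (0, 15.4382) (0, 0) (13.6478, 0)]  |A|=210.948
7. ⊥bis P8·P5 via (6.54,9.11): [(17.0293, 9.2131) (6.9607, 14.3791) (5.8126, 0) (13.6478, 0)]  |A|=111.448
8. ⊥bis P8·P6 via (26,11.6): [(17.0293, 9.2131) (6.9607, 14.3791) (5.8126, 0) (13.6478, 0)]  |A|=111.448
9. ⊥bis P8·P7 via (7.93,19.375): [(17.0293, 9.2131) (6.9607, 14.3791) (5.8126, 0) (13.6478, 0)]  |A|=111.448
10. canonical 4-gon: [(17.0293, 9.2131) (6.9607, 14.3791) (5.8126, 0) (13.6478, 0)]
11. shoelace: 111.448

Area of P8's cell: 111.4480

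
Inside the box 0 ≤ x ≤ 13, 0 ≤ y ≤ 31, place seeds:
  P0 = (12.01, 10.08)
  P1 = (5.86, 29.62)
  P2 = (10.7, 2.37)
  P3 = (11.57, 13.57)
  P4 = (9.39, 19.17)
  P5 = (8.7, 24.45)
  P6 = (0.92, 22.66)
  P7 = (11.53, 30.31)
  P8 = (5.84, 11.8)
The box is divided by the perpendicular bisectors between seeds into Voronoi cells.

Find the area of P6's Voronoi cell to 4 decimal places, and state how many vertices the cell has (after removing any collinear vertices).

Area of P6's cell: 47.6693 (5 vertices)

1. box [0,13]×[0,31]: [(0, 0) (13, 0) (13, 31) (0, 31)]
2. ⊥bis P6·P0 via (6.465,16.37): [(0, 10.6707) (13, 22.131) (13, 31) (0, 31)]  |A|=189.7889
3. ⊥bis P6·P1 via (3.39,26.14): [(0, 28.5461) (0, 10.6707) (11.233, 20.5733)]  |A|=100.3972
4. ⊥bis P6·P2 via (5.81,12.515): [(0, 28.5461) (0, 10.6707) (11.233, 20.5733)]  |A|=100.3972
5. ⊥bis P6·P3 via (6.245,18.115): [(9.4334, 21.8506) (0, 28.5461) (0, 10.7983)]  |A|=83.7113
6. ⊥bis P6·P4 via (5.155,20.915): [(1.9072, 13.0327) (6.4214, 23.9884) (0, 28.5461) (0, 10.7983)]  |A|=62.3866
7. ⊥bis P6·P5 via (4.81,23.555): [(1.9072, 13.0327) (5.3234, 21.3237) (4.3763, 25.4399) (0, 28.5461) (0, 10.7983)]  |A|=58.8649
8. ⊥bis P6·P7 via (6.225,26.485): [(1.9072, 13.0327) (5.3234, 21.3237) (4.3763, 25.4399) (0, 28.5461) (0, 10.7983)]  |A|=58.8649
9. ⊥bis P6·P8 via (3.38,17.23): [(3.6955, 17.3729) (5.3234, 21.3237) (4.3763, 25.4399) (0, 28.5461) (0, 15.6987)]  |A|=47.6693
10. canonical 5-gon: [(3.6955, 17.3729) (5.3234, 21.3237) (4.3763, 25.4399) (0, 28.5461) (0, 15.6987)]
11. shoelace: 47.6693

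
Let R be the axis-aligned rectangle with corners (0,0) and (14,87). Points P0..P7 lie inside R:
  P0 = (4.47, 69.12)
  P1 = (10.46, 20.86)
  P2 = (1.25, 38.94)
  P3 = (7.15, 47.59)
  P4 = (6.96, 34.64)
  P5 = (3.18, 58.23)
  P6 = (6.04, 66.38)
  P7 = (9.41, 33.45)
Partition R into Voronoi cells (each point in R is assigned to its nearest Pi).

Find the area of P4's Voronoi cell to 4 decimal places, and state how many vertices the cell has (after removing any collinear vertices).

Area of P4's cell: 83.5463 (5 vertices)

1. box [0,14]×[0,87]: [(0, 0) (14, 0) (14, 87) (0, 87)]
2. ⊥bis P4·P0 via (5.715,51.88): [(0, 51.4673) (0, 0) (14, 0) (14, 52.4783)]  |A|=727.6192
3. ⊥bis P4·P1 via (8.71,27.75): [(0, 51.4673) (0, 25.5377) (14, 29.0936) (14, 52.4783)]  |A|=345.1997
4. ⊥bis P4·P2 via (4.105,36.79): [(0, 31.3389) (0, 25.5377) (14, 29.0936) (14, 49.9296)]  |A|=186.4606
5. ⊥bis P4·P3 via (7.055,41.115): [(7.3587, 41.1105) (0, 31.3389) (0, 25.5377) (14, 29.0936) (14, 41.0131)]  |A|=156.8517
6. ⊥bis P4·P5 via (5.07,46.435): [(7.3587, 41.1105) (0, 31.3389) (0, 25.5377) (14, 29.0936) (14, 41.0131)]  |A|=156.8517
7. ⊥bis P4·P6 via (6.5,50.51): [(7.3587, 41.1105) (0, 31.3389) (0, 25.5377) (14, 29.0936) (14, 41.0131)]  |A|=156.8517
8. ⊥bis P4·P7 via (8.185,34.045): [(11.5867, 41.0485) (7.3587, 41.1105) (0, 31.3389) (0, 25.5377) (4.6233, 26.712)]  |A|=83.5463
9. canonical 5-gon: [(11.5867, 41.0485) (7.3587, 41.1105) (0, 31.3389) (0, 25.5377) (4.6233, 26.712)]
10. shoelace: 83.5463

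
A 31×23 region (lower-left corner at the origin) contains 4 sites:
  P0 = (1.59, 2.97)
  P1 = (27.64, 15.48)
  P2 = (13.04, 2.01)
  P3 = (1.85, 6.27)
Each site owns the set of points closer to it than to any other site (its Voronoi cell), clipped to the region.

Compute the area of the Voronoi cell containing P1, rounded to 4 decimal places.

Area of P1's cell: 294.4350

1. box [0,31]×[0,23]: [(0, 0) (31, 0) (31, 23) (0, 23)]
2. ⊥bis P1·P0 via (14.615,9.225): [(19.0451, 0) (31, 0) (31, 23) (7.9998, 23)]  |A|=401.9831
3. ⊥bis P1·P2 via (20.34,8.745): [(8.8808, 21.1655) (28.4082, 0) (31, 0) (31, 23) (7.9998, 23)]  |A|=302.8963
4. ⊥bis P1·P3 via (14.745,10.875): [(12.4527, 17.294) (28.4082, 0) (31, 0) (31, 23) (10.415, 23)]  |A|=294.435
5. canonical 5-gon: [(12.4527, 17.294) (28.4082, 0) (31, 0) (31, 23) (10.415, 23)]
6. shoelace: 294.435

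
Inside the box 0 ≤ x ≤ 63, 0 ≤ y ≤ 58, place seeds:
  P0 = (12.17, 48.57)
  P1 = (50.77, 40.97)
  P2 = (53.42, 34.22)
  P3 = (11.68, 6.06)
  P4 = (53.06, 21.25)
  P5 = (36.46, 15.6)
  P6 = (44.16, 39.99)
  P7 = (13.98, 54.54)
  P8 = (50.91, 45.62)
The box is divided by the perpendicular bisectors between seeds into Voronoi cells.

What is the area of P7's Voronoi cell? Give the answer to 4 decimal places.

1. box [0,63]×[0,58]: [(0, 0) (63, 0) (63, 58) (0, 58)]
2. ⊥bis P7·P0 via (13.075,51.555): [(0, 55.5191) (63, 36.4186) (63, 58) (0, 58)]  |A|=757.9618
3. ⊥bis P7·P1 via (32.375,47.755): [(0, 55.5191) (31.6944, 45.9099) (36.1539, 58) (0, 58)]  |A|=257.8669
4. ⊥bis P7·P2 via (33.7,44.38): [(0, 55.5191) (31.6944, 45.9099) (36.1539, 58) (0, 58)]  |A|=257.8669
5. ⊥bis P7·P3 via (12.83,30.3): [(0, 55.5191) (31.6944, 45.9099) (36.1539, 58) (0, 58)]  |A|=257.8669
6. ⊥bis P7·P4 via (33.52,37.895): [(0, 55.5191) (31.6944, 45.9099) (36.1539, 58) (0, 58)]  |A|=257.8669
7. ⊥bis P7·P5 via (25.22,35.07): [(0, 55.5191) (31.6944, 45.9099) (36.1539, 58) (0, 58)]  |A|=257.8669
8. ⊥bis P7·P6 via (29.07,47.265): [(0, 55.5191) (28.8347, 46.7769) (34.2454, 58) (0, 58)]  |A|=227.9372
9. ⊥bis P7·P8 via (32.445,50.08): [(0, 55.5191) (28.8347, 46.7769) (34.2454, 58) (0, 58)]  |A|=227.9372
10. canonical 4-gon: [(0, 55.5191) (28.8347, 46.7769) (34.2454, 58) (0, 58)]
11. shoelace: 227.9372

Area of P7's cell: 227.9372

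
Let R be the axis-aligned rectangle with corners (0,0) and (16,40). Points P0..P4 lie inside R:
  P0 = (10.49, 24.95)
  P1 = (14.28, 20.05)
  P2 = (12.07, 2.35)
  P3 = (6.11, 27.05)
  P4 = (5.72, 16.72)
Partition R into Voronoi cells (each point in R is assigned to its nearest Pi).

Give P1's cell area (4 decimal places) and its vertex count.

1. box [0,16]×[0,40]: [(0, 0) (16, 0) (16, 40) (0, 40)]
2. ⊥bis P1·P0 via (12.385,22.5): [(0, 12.9206) (0, 0) (16, 0) (16, 25.2961)]  |A|=305.7334
3. ⊥bis P1·P2 via (13.175,11.2): [(0, 12.9206) (0, 12.845) (16, 10.8473) (16, 25.2961)]  |A|=116.1951
4. ⊥bis P1·P3 via (10.195,23.55): [(3.225, 15.415) (0.9242, 12.7296) (16, 10.8473) (16, 25.2961)]  |A|=114.6996
5. ⊥bis P1·P4 via (10,18.385): [(9.3211, 20.1302) (12.7757, 11.2499) (16, 10.8473) (16, 25.2961)]  |A|=61.8721
6. canonical 4-gon: [(9.3211, 20.1302) (12.7757, 11.2499) (16, 10.8473) (16, 25.2961)]
7. shoelace: 61.8721

Area of P1's cell: 61.8721 (4 vertices)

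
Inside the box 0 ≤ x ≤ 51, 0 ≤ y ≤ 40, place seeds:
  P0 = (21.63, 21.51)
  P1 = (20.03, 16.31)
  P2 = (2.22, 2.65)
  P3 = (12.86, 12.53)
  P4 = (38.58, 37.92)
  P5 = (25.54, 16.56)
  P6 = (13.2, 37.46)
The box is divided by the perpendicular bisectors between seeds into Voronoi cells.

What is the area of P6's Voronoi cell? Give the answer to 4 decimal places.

1. box [0,51]×[0,40]: [(0, 0) (51, 0) (51, 40) (0, 40)]
2. ⊥bis P6·P0 via (17.415,29.485): [(0, 20.2807) (37.3099, 40) (0, 40)]  |A|=367.8627
3. ⊥bis P6·P1 via (16.615,26.885): [(0, 21.5195) (6.0254, 23.4653) (37.3099, 40) (0, 40)]  |A|=364.1306
4. ⊥bis P6·P2 via (7.71,20.055): [(0, 22.4869) (1.5155, 22.0089) (6.0254, 23.4653) (37.3099, 40) (0, 40)]  |A|=363.3975
5. ⊥bis P6·P3 via (13.03,24.995): [(0, 25.1727) (9.0231, 25.0496) (37.3099, 40) (0, 40)]  |A|=345.7922
6. ⊥bis P6·P4 via (25.89,37.69): [(0, 25.1727) (9.0231, 25.0496) (25.9569, 33.9996) (25.8481, 40) (0, 40)]  |A|=311.4046
7. ⊥bis P6·P5 via (19.37,27.01): [(0, 25.1727) (9.0231, 25.0496) (25.9569, 33.9996) (25.8481, 40) (0, 40)]  |A|=311.4046
8. canonical 5-gon: [(0, 25.1727) (9.0231, 25.0496) (25.9569, 33.9996) (25.8481, 40) (0, 40)]
9. shoelace: 311.4046

Area of P6's cell: 311.4046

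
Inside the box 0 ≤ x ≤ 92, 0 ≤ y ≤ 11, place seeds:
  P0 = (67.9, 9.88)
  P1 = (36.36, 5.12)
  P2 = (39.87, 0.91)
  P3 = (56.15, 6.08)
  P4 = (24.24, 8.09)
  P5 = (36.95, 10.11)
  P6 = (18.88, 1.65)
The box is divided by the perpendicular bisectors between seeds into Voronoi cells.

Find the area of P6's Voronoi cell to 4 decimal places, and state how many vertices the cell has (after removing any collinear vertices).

1. box [0,92]×[0,11]: [(0, 0) (92, 0) (92, 11) (0, 11)]
2. ⊥bis P6·P0 via (43.39,5.765): [(0, 0) (44.3579, 0) (42.5111, 11) (0, 11)]  |A|=477.7794
3. ⊥bis P6·P1 via (27.62,3.385): [(0, 0) (28.292, 0) (26.1083, 11) (0, 11)]  |A|=299.2016
4. ⊥bis P6·P2 via (29.375,1.28): [(0, 0) (28.292, 0) (26.1083, 11) (0, 11)]  |A|=299.2016
5. ⊥bis P6·P3 via (37.515,3.865): [(0, 0) (28.292, 0) (26.1083, 11) (0, 11)]  |A|=299.2016
6. ⊥bis P6·P4 via (21.56,4.87): [(0, 0) (27.4113, 0) (14.1949, 11) (0, 11)]  |A|=228.8337
7. ⊥bis P6·P5 via (27.915,5.88): [(0, 0) (27.4113, 0) (14.1949, 11) (0, 11)]  |A|=228.8337
8. canonical 4-gon: [(0, 0) (27.4113, 0) (14.1949, 11) (0, 11)]
9. shoelace: 228.8337

Area of P6's cell: 228.8337 (4 vertices)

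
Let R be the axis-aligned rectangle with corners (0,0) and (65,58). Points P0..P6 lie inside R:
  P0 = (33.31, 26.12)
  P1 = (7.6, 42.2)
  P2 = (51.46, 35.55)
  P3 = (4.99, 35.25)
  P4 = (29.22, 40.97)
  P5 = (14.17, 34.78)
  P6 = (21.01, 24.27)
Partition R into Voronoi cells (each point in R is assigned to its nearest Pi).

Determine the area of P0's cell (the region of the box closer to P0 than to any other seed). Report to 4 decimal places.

Area of P0's cell: 720.8807

1. box [0,65]×[0,58]: [(0, 0) (65, 0) (65, 58) (0, 58)]
2. ⊥bis P0·P1 via (20.455,34.16): [(0, 1.4549) (0, 0) (65, 0) (65, 58) (35.3654, 58)]  |A|=2770.129
3. ⊥bis P0·P2 via (42.385,30.835): [(31.4903, 51.8041) (0, 1.4549) (0, 0) (58.4056, 0)]  |A|=1535.7333
4. ⊥bis P0·P3 via (19.15,30.685): [(31.4903, 51.8041) (20.0738, 33.5505) (9.2576, 0) (58.4056, 0)]  |A|=1365.8328
5. ⊥bis P0·P4 via (31.265,33.545): [(39.7612, 35.885) (18.9813, 30.1618) (9.2576, 0) (58.4056, 0)]  |A|=1167.3936
6. ⊥bis P0·P5 via (23.74,30.45): [(39.7612, 35.885) (24.2685, 31.618) (9.9627, 0) (58.4056, 0)]  |A|=1083.5905
7. ⊥bis P0·P6 via (27.16,25.195): [(39.7612, 35.885) (26.1173, 32.1272) (30.9495, 0) (58.4056, 0)]  |A|=720.8807
8. canonical 4-gon: [(39.7612, 35.885) (26.1173, 32.1272) (30.9495, 0) (58.4056, 0)]
9. shoelace: 720.8807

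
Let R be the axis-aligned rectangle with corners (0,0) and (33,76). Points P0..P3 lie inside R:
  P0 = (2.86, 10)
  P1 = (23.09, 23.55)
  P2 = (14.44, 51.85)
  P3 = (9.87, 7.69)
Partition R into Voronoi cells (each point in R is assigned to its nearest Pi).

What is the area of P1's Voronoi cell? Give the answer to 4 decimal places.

1. box [0,33]×[0,76]: [(0, 0) (33, 0) (33, 76) (0, 76)]
2. ⊥bis P1·P0 via (12.975,16.775): [(0, 36.1465) (24.2109, 0) (33, 0) (33, 76) (0, 76)]  |A|=2070.4309
3. ⊥bis P1·P2 via (18.765,37.7): [(2.3252, 32.6751) (24.2109, 0) (33, 0) (33, 42.051)]  |A|=788.5468
4. ⊥bis P1·P3 via (16.48,15.62): [(2.3252, 32.6751) (10.2961, 20.7745) (33, 1.8499) (33, 42.051)]  |A|=676.2521
5. canonical 4-gon: [(2.3252, 32.6751) (10.2961, 20.7745) (33, 1.8499) (33, 42.051)]
6. shoelace: 676.2521

Area of P1's cell: 676.2521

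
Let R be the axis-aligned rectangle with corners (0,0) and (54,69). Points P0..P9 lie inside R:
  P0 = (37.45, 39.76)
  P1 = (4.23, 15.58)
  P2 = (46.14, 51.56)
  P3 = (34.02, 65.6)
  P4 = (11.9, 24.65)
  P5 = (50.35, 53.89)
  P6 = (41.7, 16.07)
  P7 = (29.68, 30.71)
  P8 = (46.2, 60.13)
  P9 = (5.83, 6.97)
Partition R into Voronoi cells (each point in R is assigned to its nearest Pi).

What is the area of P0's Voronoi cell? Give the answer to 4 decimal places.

Area of P0's cell: 431.5216

1. box [0,54]×[0,69]: [(0, 0) (54, 0) (54, 69) (0, 69)]
2. ⊥bis P0·P1 via (20.84,27.67): [(0, 56.3013) (40.9803, 0) (54, 0) (54, 69) (0, 69)]  |A|=2572.3781
3. ⊥bis P0·P2 via (41.795,45.66): [(0, 56.3013) (40.9803, 0) (54, 0) (54, 36.6717) (10.102, 69) (0, 69)]  |A|=1862.8055
4. ⊥bis P0·P3 via (35.735,52.68): [(5.5521, 48.6735) (40.9803, 0) (54, 0) (54, 36.6717) (32.793, 52.2895)]  |A|=1456.2547
5. ⊥bis P0·P4 via (24.675,32.205): [(14.2527, 49.8284) (43.7207, 0) (54, 0) (54, 36.6717) (32.793, 52.2895)]  |A|=1155.7766
6. ⊥bis P0·P5 via (43.9,46.825): [(14.2527, 49.8284) (43.7207, 0) (54, 0) (54, 36.6717) (32.793, 52.2895)]  |A|=1155.7766
7. ⊥bis P0·P6 via (39.575,27.915): [(14.2527, 49.8284) (28.3979, 25.9098) (54, 30.5029) (54, 36.6717) (32.793, 52.2895)]  |A|=632.1406
8. ⊥bis P0·P7 via (33.565,35.235): [(16.2575, 50.0946) (41.656, 28.2883) (54, 30.5029) (54, 36.6717) (32.793, 52.2895)]  |A|=431.5216
9. ⊥bis P0·P8 via (41.825,49.945): [(16.2575, 50.0946) (41.656, 28.2883) (54, 30.5029) (54, 36.6717) (32.793, 52.2895)]  |A|=431.5216
10. ⊥bis P0·P9 via (21.64,23.365): [(16.2575, 50.0946) (41.656, 28.2883) (54, 30.5029) (54, 36.6717) (32.793, 52.2895)]  |A|=431.5216
11. canonical 5-gon: [(16.2575, 50.0946) (41.656, 28.2883) (54, 30.5029) (54, 36.6717) (32.793, 52.2895)]
12. shoelace: 431.5216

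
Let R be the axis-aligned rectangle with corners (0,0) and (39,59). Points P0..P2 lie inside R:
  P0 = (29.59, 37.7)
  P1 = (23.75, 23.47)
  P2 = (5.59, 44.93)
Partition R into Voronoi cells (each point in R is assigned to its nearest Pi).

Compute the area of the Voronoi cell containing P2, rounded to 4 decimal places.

Area of P2's cell: 566.4314

1. box [0,39]×[0,59]: [(0, 0) (39, 0) (39, 59) (0, 59)]
2. ⊥bis P2·P0 via (17.59,41.315): [(0, 0) (5.1439, 0) (22.9176, 59) (0, 59)]  |A|=827.8131
3. ⊥bis P2·P1 via (14.67,34.2): [(0, 21.7859) (15.7123, 35.082) (22.9176, 59) (0, 59)]  |A|=566.4314
4. canonical 4-gon: [(0, 21.7859) (15.7123, 35.082) (22.9176, 59) (0, 59)]
5. shoelace: 566.4314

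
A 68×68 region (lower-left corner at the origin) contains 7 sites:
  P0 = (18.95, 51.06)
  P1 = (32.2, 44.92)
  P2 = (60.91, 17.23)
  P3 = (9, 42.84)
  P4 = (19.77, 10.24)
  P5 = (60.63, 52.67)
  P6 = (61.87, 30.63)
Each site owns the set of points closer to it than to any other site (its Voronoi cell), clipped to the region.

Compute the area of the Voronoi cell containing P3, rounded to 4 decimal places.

Area of P3's cell: 548.8273

1. box [0,68]×[0,68]: [(0, 0) (68, 0) (68, 68) (0, 68)]
2. ⊥bis P3·P0 via (13.975,46.95): [(0, 63.8662) (0, 0) (52.7618, 0)]  |A|=1684.8492
3. ⊥bis P3·P1 via (20.6,43.88): [(21.0977, 38.3282) (0, 63.8662) (0, 0) (24.5341, 0)]  |A|=1143.8898
4. ⊥bis P3·P2 via (34.955,30.035): [(23.8579, 7.5418) (21.0977, 38.3282) (0, 63.8662) (0, 0) (20.1371, 0)]  |A|=1127.3092
5. ⊥bis P3·P4 via (14.385,26.54): [(21.9311, 29.033) (21.0977, 38.3282) (0, 63.8662) (0, 21.7877)]  |A|=548.8273
6. ⊥bis P3·P5 via (34.815,47.755): [(21.9311, 29.033) (21.0977, 38.3282) (0, 63.8662) (0, 21.7877)]  |A|=548.8273
7. ⊥bis P3·P6 via (35.435,36.735): [(21.9311, 29.033) (21.0977, 38.3282) (0, 63.8662) (0, 21.7877)]  |A|=548.8273
8. canonical 4-gon: [(21.9311, 29.033) (21.0977, 38.3282) (0, 63.8662) (0, 21.7877)]
9. shoelace: 548.8273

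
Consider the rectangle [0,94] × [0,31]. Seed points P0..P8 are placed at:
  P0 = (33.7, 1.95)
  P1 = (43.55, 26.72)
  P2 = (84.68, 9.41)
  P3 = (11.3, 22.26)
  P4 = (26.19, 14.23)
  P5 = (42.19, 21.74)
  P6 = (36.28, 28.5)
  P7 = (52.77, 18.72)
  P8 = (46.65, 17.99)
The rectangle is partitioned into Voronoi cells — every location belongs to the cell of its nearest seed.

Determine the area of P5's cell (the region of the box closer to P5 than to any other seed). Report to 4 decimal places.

Area of P5's cell: 91.9999

1. box [0,94]×[0,31]: [(0, 0) (94, 0) (94, 31) (0, 31)]
2. ⊥bis P5·P0 via (37.945,11.845): [(0, 28.1236) (65.5554, 0) (94, 0) (94, 31) (0, 31)]  |A|=1992.1734
3. ⊥bis P5·P1 via (42.87,24.23): [(0, 28.1236) (65.5554, 0) (94, 0) (94, 10.2668) (18.0799, 31) (0, 31)]  |A|=1205.1391
4. ⊥bis P5·P2 via (63.435,15.575): [(0, 28.1236) (59.6505, 2.5333) (64.2521, 18.3907) (18.0799, 31) (0, 31)]  |A|=738.2259
5. ⊥bis P5·P3 via (26.745,22): [(26.6556, 16.6882) (59.6505, 2.5333) (64.2521, 18.3907) (26.8562, 28.6033)]  |A|=517.9867
6. ⊥bis P5·P4 via (34.19,17.985): [(36.8518, 12.314) (59.6505, 2.5333) (64.2521, 18.3907) (29.5516, 27.8672)]  |A|=438.5293
7. ⊥bis P5·P6 via (39.235,25.12): [(33.2833, 19.9167) (36.8518, 12.314) (59.6505, 2.5333) (64.2521, 18.3907) (39.3245, 25.1982)]  |A|=404.6594
8. ⊥bis P5·P7 via (47.48,20.23): [(33.2833, 19.9167) (36.8518, 12.314) (44.3074, 9.1155) (48.2058, 22.7728) (39.3245, 25.1982)]  |A|=149.748
9. ⊥bis P5·P8 via (44.42,19.865): [(33.2833, 19.9167) (36.8518, 12.314) (37.7478, 11.9296) (47.1153, 23.0706) (39.3245, 25.1982)]  |A|=91.9999
10. canonical 5-gon: [(33.2833, 19.9167) (36.8518, 12.314) (37.7478, 11.9296) (47.1153, 23.0706) (39.3245, 25.1982)]
11. shoelace: 91.9999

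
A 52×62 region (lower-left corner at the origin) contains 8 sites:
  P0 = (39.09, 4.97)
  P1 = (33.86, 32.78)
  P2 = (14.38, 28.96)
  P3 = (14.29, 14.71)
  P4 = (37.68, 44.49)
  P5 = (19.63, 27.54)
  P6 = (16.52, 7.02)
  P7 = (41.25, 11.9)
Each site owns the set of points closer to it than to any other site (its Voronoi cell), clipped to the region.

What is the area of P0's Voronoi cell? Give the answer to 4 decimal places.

Area of P0's cell: 205.9848

1. box [0,52]×[0,62]: [(0, 0) (52, 0) (52, 62) (0, 62)]
2. ⊥bis P0·P1 via (36.475,18.875): [(0, 12.0154) (0, 0) (52, 0) (52, 21.7947)]  |A|=879.0627
3. ⊥bis P0·P2 via (26.735,16.965): [(26.828, 17.0608) (10.2643, 0) (52, 0) (52, 21.7947)]  |A|=630.3291
4. ⊥bis P0·P3 via (26.69,9.84): [(29.7411, 17.6086) (22.8254, 0) (52, 0) (52, 21.7947)]  |A|=499.4249
5. ⊥bis P0·P4 via (38.385,24.73): [(29.7411, 17.6086) (22.8254, 0) (52, 0) (52, 21.7947)]  |A|=499.4249
6. ⊥bis P0·P5 via (29.36,16.255): [(31.2616, 17.8946) (29.1324, 16.0587) (22.8254, 0) (52, 0) (52, 21.7947)]  |A|=498.3336
7. ⊥bis P0·P6 via (27.805,5.995): [(31.2616, 17.8946) (29.1324, 16.0587) (28.5947, 14.6899) (27.2605, 0) (52, 0) (52, 21.7947)]  |A|=465.7583
8. ⊥bis P0·P7 via (40.17,8.435): [(28.3609, 12.1157) (27.2605, 0) (52, 0) (52, 4.7477)]  |A|=205.9848
9. canonical 4-gon: [(28.3609, 12.1157) (27.2605, 0) (52, 0) (52, 4.7477)]
10. shoelace: 205.9848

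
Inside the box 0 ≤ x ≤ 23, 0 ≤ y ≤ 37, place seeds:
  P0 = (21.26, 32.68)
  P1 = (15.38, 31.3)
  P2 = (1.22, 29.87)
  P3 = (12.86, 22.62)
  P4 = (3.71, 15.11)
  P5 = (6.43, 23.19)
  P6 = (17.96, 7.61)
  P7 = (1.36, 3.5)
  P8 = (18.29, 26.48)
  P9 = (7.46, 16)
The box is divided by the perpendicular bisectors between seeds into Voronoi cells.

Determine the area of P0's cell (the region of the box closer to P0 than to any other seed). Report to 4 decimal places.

1. box [0,23]×[0,37]: [(0, 0) (23, 0) (23, 37) (0, 37)]
2. ⊥bis P0·P1 via (18.32,31.99): [(23, 12.0491) (23, 37) (17.1442, 37)]  |A|=73.0539
3. ⊥bis P0·P2 via (11.24,31.275): [(23, 12.0491) (23, 37) (17.1442, 37)]  |A|=73.0539
4. ⊥bis P0·P3 via (17.06,27.65): [(19.8939, 25.2837) (23, 22.6902) (23, 37) (17.1442, 37)]  |A|=56.528
5. ⊥bis P0·P4 via (12.485,23.895): [(19.8939, 25.2837) (23, 22.6902) (23, 37) (17.1442, 37)]  |A|=56.528
6. ⊥bis P0·P5 via (13.845,27.935): [(19.8939, 25.2837) (23, 22.6902) (23, 37) (17.1442, 37)]  |A|=56.528
7. ⊥bis P0·P6 via (19.61,20.145): [(19.8939, 25.2837) (23, 22.6902) (23, 37) (17.1442, 37)]  |A|=56.528
8. ⊥bis P0·P7 via (11.31,18.09): [(19.8939, 25.2837) (23, 22.6902) (23, 37) (17.1442, 37)]  |A|=56.528
9. ⊥bis P0·P8 via (19.775,29.58): [(18.773, 30.06) (23, 28.0351) (23, 37) (17.1442, 37)]  |A|=39.2671
10. ⊥bis P0·P9 via (14.36,24.34): [(18.773, 30.06) (23, 28.0351) (23, 37) (17.1442, 37)]  |A|=39.2671
11. canonical 4-gon: [(18.773, 30.06) (23, 28.0351) (23, 37) (17.1442, 37)]
12. shoelace: 39.2671

Area of P0's cell: 39.2671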